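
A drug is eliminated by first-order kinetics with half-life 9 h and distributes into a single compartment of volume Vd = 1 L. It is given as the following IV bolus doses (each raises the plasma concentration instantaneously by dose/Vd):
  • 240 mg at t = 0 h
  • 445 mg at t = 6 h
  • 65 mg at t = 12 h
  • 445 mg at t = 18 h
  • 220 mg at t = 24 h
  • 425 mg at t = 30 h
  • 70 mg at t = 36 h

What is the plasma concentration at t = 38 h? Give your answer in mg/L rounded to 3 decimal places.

519.213 mg/L

k = ln 2 / 9 = 0.07702 per h
Dose 1 (240 mg at t=0 h): 240·exp(−0.07702·38) = 12.859 mg/L
Dose 2 (445 mg at t=6 h): 445·exp(−0.07702·32) = 37.847 mg/L
Dose 3 (65 mg at t=12 h): 65·exp(−0.07702·26) = 8.775 mg/L
Dose 4 (445 mg at t=18 h): 445·exp(−0.07702·20) = 95.368 mg/L
Dose 5 (220 mg at t=24 h): 220·exp(−0.07702·14) = 74.843 mg/L
Dose 6 (425 mg at t=30 h): 425·exp(−0.07702·8) = 229.513 mg/L
Dose 7 (70 mg at t=36 h): 70·exp(−0.07702·2) = 60.007 mg/L
C(38) = 12.859 + 37.847 + 8.775 + 95.368 + 74.843 + 229.513 + 60.007 = 519.213 mg/L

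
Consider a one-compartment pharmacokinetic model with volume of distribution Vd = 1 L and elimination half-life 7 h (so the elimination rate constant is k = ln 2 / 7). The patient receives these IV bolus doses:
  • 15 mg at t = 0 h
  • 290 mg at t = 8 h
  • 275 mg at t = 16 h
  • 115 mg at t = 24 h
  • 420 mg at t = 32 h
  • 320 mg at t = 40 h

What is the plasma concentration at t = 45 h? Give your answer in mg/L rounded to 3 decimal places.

348.522 mg/L

k = ln 2 / 7 = 0.09902 per h
Dose 1 (15 mg at t=0 h): 15·exp(−0.09902·45) = 0.174 mg/L
Dose 2 (290 mg at t=8 h): 290·exp(−0.09902·37) = 7.434 mg/L
Dose 3 (275 mg at t=16 h): 275·exp(−0.09902·29) = 15.567 mg/L
Dose 4 (115 mg at t=24 h): 115·exp(−0.09902·21) = 14.375 mg/L
Dose 5 (420 mg at t=32 h): 420·exp(−0.09902·13) = 115.929 mg/L
Dose 6 (320 mg at t=40 h): 320·exp(−0.09902·5) = 195.042 mg/L
C(45) = 0.174 + 7.434 + 15.567 + 14.375 + 115.929 + 195.042 = 348.522 mg/L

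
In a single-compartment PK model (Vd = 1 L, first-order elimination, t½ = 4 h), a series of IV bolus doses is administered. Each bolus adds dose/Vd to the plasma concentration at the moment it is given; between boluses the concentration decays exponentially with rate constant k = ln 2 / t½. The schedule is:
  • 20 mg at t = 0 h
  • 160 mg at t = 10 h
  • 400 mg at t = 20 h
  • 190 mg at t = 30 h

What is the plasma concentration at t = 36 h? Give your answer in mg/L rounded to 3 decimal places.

k = ln 2 / 4 = 0.17329 per h
Dose 1 (20 mg at t=0 h): 20·exp(−0.17329·36) = 0.039 mg/L
Dose 2 (160 mg at t=10 h): 160·exp(−0.17329·26) = 1.768 mg/L
Dose 3 (400 mg at t=20 h): 400·exp(−0.17329·16) = 25.000 mg/L
Dose 4 (190 mg at t=30 h): 190·exp(−0.17329·6) = 67.175 mg/L
C(36) = 0.039 + 1.768 + 25.000 + 67.175 = 93.982 mg/L

93.982 mg/L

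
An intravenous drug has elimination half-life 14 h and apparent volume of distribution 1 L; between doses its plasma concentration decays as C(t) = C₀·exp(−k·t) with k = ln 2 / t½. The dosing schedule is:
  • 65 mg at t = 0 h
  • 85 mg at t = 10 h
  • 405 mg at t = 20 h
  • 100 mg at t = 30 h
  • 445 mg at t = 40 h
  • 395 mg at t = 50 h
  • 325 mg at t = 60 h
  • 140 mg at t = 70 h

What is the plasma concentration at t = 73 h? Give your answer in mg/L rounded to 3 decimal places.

k = ln 2 / 14 = 0.04951 per h
Dose 1 (65 mg at t=0 h): 65·exp(−0.04951·73) = 1.751 mg/L
Dose 2 (85 mg at t=10 h): 85·exp(−0.04951·63) = 3.757 mg/L
Dose 3 (405 mg at t=20 h): 405·exp(−0.04951·53) = 29.366 mg/L
Dose 4 (100 mg at t=30 h): 100·exp(−0.04951·43) = 11.896 mg/L
Dose 5 (445 mg at t=40 h): 445·exp(−0.04951·33) = 86.854 mg/L
Dose 6 (395 mg at t=50 h): 395·exp(−0.04951·23) = 126.488 mg/L
Dose 7 (325 mg at t=60 h): 325·exp(−0.04951·13) = 170.748 mg/L
Dose 8 (140 mg at t=70 h): 140·exp(−0.04951·3) = 120.676 mg/L
C(73) = 1.751 + 3.757 + 29.366 + 11.896 + 86.854 + 126.488 + 170.748 + 120.676 = 551.535 mg/L

551.535 mg/L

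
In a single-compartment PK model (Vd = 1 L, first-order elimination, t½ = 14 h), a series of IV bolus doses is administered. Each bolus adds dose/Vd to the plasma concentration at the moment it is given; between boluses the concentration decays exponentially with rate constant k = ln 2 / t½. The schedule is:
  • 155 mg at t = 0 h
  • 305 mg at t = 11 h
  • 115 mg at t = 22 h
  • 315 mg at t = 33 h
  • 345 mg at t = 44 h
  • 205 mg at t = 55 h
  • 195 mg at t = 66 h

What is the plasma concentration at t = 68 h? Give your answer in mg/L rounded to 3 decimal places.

k = ln 2 / 14 = 0.04951 per h
Dose 1 (155 mg at t=0 h): 155·exp(−0.04951·68) = 5.348 mg/L
Dose 2 (305 mg at t=11 h): 305·exp(−0.04951·57) = 18.142 mg/L
Dose 3 (115 mg at t=22 h): 115·exp(−0.04951·46) = 11.792 mg/L
Dose 4 (315 mg at t=33 h): 315·exp(−0.04951·35) = 55.685 mg/L
Dose 5 (345 mg at t=44 h): 345·exp(−0.04951·24) = 105.140 mg/L
Dose 6 (205 mg at t=55 h): 205·exp(−0.04951·13) = 107.703 mg/L
Dose 7 (195 mg at t=66 h): 195·exp(−0.04951·2) = 176.616 mg/L
C(68) = 5.348 + 18.142 + 11.792 + 55.685 + 105.140 + 107.703 + 176.616 = 480.425 mg/L

480.425 mg/L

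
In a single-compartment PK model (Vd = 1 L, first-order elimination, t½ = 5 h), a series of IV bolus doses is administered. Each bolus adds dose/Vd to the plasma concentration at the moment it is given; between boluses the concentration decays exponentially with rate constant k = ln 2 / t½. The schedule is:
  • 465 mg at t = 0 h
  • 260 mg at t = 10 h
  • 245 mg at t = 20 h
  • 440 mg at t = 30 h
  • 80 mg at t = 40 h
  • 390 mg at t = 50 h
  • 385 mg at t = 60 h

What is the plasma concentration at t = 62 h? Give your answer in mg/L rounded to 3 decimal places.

375.670 mg/L

k = ln 2 / 5 = 0.13863 per h
Dose 1 (465 mg at t=0 h): 465·exp(−0.13863·62) = 0.086 mg/L
Dose 2 (260 mg at t=10 h): 260·exp(−0.13863·52) = 0.192 mg/L
Dose 3 (245 mg at t=20 h): 245·exp(−0.13863·42) = 0.725 mg/L
Dose 4 (440 mg at t=30 h): 440·exp(−0.13863·32) = 5.210 mg/L
Dose 5 (80 mg at t=40 h): 80·exp(−0.13863·22) = 3.789 mg/L
Dose 6 (390 mg at t=50 h): 390·exp(−0.13863·12) = 73.891 mg/L
Dose 7 (385 mg at t=60 h): 385·exp(−0.13863·2) = 291.775 mg/L
C(62) = 0.086 + 0.192 + 0.725 + 5.210 + 3.789 + 73.891 + 291.775 = 375.670 mg/L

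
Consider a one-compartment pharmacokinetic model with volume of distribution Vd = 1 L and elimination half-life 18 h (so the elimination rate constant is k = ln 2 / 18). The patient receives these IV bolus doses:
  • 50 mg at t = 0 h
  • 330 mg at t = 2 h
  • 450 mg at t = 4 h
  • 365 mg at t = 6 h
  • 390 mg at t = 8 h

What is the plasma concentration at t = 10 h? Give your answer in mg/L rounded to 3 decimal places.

k = ln 2 / 18 = 0.03851 per h
Dose 1 (50 mg at t=0 h): 50·exp(−0.03851·10) = 34.020 mg/L
Dose 2 (330 mg at t=2 h): 330·exp(−0.03851·8) = 242.506 mg/L
Dose 3 (450 mg at t=4 h): 450·exp(−0.03851·6) = 357.165 mg/L
Dose 4 (365 mg at t=6 h): 365·exp(−0.03851·4) = 312.894 mg/L
Dose 5 (390 mg at t=8 h): 390·exp(−0.03851·2) = 361.091 mg/L
C(10) = 34.020 + 242.506 + 357.165 + 312.894 + 361.091 = 1307.676 mg/L

1307.676 mg/L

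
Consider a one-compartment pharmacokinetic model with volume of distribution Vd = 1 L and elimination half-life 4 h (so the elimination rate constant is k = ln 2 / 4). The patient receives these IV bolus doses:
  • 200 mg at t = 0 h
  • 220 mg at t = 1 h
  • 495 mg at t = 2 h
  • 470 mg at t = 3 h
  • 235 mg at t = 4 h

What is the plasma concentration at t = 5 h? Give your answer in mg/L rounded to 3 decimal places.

1018.369 mg/L

k = ln 2 / 4 = 0.17329 per h
Dose 1 (200 mg at t=0 h): 200·exp(−0.17329·5) = 84.090 mg/L
Dose 2 (220 mg at t=1 h): 220·exp(−0.17329·4) = 110.000 mg/L
Dose 3 (495 mg at t=2 h): 495·exp(−0.17329·3) = 294.329 mg/L
Dose 4 (470 mg at t=3 h): 470·exp(−0.17329·2) = 332.340 mg/L
Dose 5 (235 mg at t=4 h): 235·exp(−0.17329·1) = 197.611 mg/L
C(5) = 84.090 + 110.000 + 294.329 + 332.340 + 197.611 = 1018.369 mg/L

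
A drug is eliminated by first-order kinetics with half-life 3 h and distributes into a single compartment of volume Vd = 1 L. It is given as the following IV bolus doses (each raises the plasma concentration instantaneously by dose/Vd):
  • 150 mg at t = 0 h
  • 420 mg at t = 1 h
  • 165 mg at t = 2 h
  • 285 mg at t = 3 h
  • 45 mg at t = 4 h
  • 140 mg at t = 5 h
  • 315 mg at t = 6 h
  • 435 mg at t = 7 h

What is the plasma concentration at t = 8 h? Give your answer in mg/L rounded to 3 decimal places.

k = ln 2 / 3 = 0.23105 per h
Dose 1 (150 mg at t=0 h): 150·exp(−0.23105·8) = 23.624 mg/L
Dose 2 (420 mg at t=1 h): 420·exp(−0.23105·7) = 83.339 mg/L
Dose 3 (165 mg at t=2 h): 165·exp(−0.23105·6) = 41.250 mg/L
Dose 4 (285 mg at t=3 h): 285·exp(−0.23105·5) = 89.769 mg/L
Dose 5 (45 mg at t=4 h): 45·exp(−0.23105·4) = 17.858 mg/L
Dose 6 (140 mg at t=5 h): 140·exp(−0.23105·3) = 70.000 mg/L
Dose 7 (315 mg at t=6 h): 315·exp(−0.23105·2) = 198.438 mg/L
Dose 8 (435 mg at t=7 h): 435·exp(−0.23105·1) = 345.260 mg/L
C(8) = 23.624 + 83.339 + 41.250 + 89.769 + 17.858 + 70.000 + 198.438 + 345.260 = 869.537 mg/L

869.537 mg/L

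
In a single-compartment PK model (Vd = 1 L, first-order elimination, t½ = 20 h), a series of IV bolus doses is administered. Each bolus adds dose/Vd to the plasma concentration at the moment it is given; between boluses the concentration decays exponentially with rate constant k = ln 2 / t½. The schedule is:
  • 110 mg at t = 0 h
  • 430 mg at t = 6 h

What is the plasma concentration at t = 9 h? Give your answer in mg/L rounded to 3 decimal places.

468.062 mg/L

k = ln 2 / 20 = 0.03466 per h
Dose 1 (110 mg at t=0 h): 110·exp(−0.03466·9) = 80.525 mg/L
Dose 2 (430 mg at t=6 h): 430·exp(−0.03466·3) = 387.538 mg/L
C(9) = 80.525 + 387.538 = 468.062 mg/L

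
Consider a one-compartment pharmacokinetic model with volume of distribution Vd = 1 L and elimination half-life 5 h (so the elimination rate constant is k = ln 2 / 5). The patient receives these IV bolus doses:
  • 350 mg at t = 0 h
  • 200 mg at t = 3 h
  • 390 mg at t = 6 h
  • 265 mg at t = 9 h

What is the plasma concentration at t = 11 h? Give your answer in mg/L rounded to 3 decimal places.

k = ln 2 / 5 = 0.13863 per h
Dose 1 (350 mg at t=0 h): 350·exp(−0.13863·11) = 76.173 mg/L
Dose 2 (200 mg at t=3 h): 200·exp(−0.13863·8) = 65.975 mg/L
Dose 3 (390 mg at t=6 h): 390·exp(−0.13863·5) = 195.000 mg/L
Dose 4 (265 mg at t=9 h): 265·exp(−0.13863·2) = 200.832 mg/L
C(11) = 76.173 + 65.975 + 195.000 + 200.832 = 537.981 mg/L

537.981 mg/L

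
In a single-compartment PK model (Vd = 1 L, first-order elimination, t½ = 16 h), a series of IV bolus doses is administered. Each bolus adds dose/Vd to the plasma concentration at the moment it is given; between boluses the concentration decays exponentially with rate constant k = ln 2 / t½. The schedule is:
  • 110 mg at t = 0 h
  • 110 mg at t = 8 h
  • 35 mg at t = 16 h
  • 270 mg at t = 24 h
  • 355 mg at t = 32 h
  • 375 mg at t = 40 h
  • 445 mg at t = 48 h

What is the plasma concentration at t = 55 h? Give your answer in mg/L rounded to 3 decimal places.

k = ln 2 / 16 = 0.04332 per h
Dose 1 (110 mg at t=0 h): 110·exp(−0.04332·55) = 10.153 mg/L
Dose 2 (110 mg at t=8 h): 110·exp(−0.04332·47) = 14.359 mg/L
Dose 3 (35 mg at t=16 h): 35·exp(−0.04332·39) = 6.461 mg/L
Dose 4 (270 mg at t=24 h): 270·exp(−0.04332·31) = 70.488 mg/L
Dose 5 (355 mg at t=32 h): 355·exp(−0.04332·23) = 131.068 mg/L
Dose 6 (375 mg at t=40 h): 375·exp(−0.04332·15) = 195.801 mg/L
Dose 7 (445 mg at t=48 h): 445·exp(−0.04332·7) = 328.594 mg/L
C(55) = 10.153 + 14.359 + 6.461 + 70.488 + 131.068 + 195.801 + 328.594 = 756.925 mg/L

756.925 mg/L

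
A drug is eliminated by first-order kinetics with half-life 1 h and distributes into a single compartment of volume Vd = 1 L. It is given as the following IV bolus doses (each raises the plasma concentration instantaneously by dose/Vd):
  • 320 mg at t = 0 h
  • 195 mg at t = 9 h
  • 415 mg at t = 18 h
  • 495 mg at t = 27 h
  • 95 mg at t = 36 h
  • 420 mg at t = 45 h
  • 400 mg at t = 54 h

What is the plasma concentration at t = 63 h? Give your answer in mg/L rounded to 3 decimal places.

0.783 mg/L

k = ln 2 / 1 = 0.69315 per h
Dose 1 (320 mg at t=0 h): 320·exp(−0.69315·63) = 0.000 mg/L
Dose 2 (195 mg at t=9 h): 195·exp(−0.69315·54) = 0.000 mg/L
Dose 3 (415 mg at t=18 h): 415·exp(−0.69315·45) = 0.000 mg/L
Dose 4 (495 mg at t=27 h): 495·exp(−0.69315·36) = 0.000 mg/L
Dose 5 (95 mg at t=36 h): 95·exp(−0.69315·27) = 0.000 mg/L
Dose 6 (420 mg at t=45 h): 420·exp(−0.69315·18) = 0.002 mg/L
Dose 7 (400 mg at t=54 h): 400·exp(−0.69315·9) = 0.781 mg/L
C(63) = 0.000 + 0.000 + 0.000 + 0.000 + 0.000 + 0.002 + 0.781 = 0.783 mg/L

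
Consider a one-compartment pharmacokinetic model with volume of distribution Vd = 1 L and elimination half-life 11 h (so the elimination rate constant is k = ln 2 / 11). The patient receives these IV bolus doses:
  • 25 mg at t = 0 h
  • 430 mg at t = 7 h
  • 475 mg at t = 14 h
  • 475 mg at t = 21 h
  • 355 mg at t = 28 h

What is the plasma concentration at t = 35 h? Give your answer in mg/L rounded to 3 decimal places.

627.859 mg/L

k = ln 2 / 11 = 0.06301 per h
Dose 1 (25 mg at t=0 h): 25·exp(−0.06301·35) = 2.755 mg/L
Dose 2 (430 mg at t=7 h): 430·exp(−0.06301·28) = 73.656 mg/L
Dose 3 (475 mg at t=14 h): 475·exp(−0.06301·21) = 126.474 mg/L
Dose 4 (475 mg at t=21 h): 475·exp(−0.06301·14) = 196.591 mg/L
Dose 5 (355 mg at t=28 h): 355·exp(−0.06301·7) = 228.383 mg/L
C(35) = 2.755 + 73.656 + 126.474 + 196.591 + 228.383 = 627.859 mg/L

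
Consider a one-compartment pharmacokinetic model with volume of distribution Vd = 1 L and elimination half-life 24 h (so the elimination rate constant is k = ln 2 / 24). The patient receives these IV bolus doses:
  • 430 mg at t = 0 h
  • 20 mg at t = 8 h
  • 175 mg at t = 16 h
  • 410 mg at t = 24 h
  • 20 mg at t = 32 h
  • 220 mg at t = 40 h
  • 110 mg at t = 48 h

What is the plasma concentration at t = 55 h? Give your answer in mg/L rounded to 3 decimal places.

559.993 mg/L

k = ln 2 / 24 = 0.02888 per h
Dose 1 (430 mg at t=0 h): 430·exp(−0.02888·55) = 87.823 mg/L
Dose 2 (20 mg at t=8 h): 20·exp(−0.02888·47) = 5.147 mg/L
Dose 3 (175 mg at t=16 h): 175·exp(−0.02888·39) = 56.737 mg/L
Dose 4 (410 mg at t=24 h): 410·exp(−0.02888·31) = 167.476 mg/L
Dose 5 (20 mg at t=32 h): 20·exp(−0.02888·23) = 10.293 mg/L
Dose 6 (220 mg at t=40 h): 220·exp(−0.02888·15) = 142.652 mg/L
Dose 7 (110 mg at t=48 h): 110·exp(−0.02888·7) = 89.865 mg/L
C(55) = 87.823 + 5.147 + 56.737 + 167.476 + 10.293 + 142.652 + 89.865 = 559.993 mg/L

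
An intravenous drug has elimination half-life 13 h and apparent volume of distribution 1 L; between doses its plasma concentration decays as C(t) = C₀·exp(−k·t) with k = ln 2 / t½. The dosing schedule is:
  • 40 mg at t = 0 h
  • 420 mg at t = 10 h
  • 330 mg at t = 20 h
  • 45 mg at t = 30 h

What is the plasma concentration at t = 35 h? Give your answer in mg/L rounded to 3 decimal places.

299.719 mg/L

k = ln 2 / 13 = 0.05332 per h
Dose 1 (40 mg at t=0 h): 40·exp(−0.05332·35) = 6.189 mg/L
Dose 2 (420 mg at t=10 h): 420·exp(−0.05332·25) = 110.750 mg/L
Dose 3 (330 mg at t=20 h): 330·exp(−0.05332·15) = 148.310 mg/L
Dose 4 (45 mg at t=30 h): 45·exp(−0.05332·5) = 34.469 mg/L
C(35) = 6.189 + 110.750 + 148.310 + 34.469 = 299.719 mg/L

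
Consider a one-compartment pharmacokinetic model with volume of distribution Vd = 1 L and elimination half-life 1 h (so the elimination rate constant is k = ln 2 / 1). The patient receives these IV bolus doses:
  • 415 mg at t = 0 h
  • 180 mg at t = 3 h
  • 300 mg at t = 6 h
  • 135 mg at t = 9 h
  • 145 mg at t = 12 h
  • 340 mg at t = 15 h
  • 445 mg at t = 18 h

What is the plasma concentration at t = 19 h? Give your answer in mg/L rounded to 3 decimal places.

k = ln 2 / 1 = 0.69315 per h
Dose 1 (415 mg at t=0 h): 415·exp(−0.69315·19) = 0.001 mg/L
Dose 2 (180 mg at t=3 h): 180·exp(−0.69315·16) = 0.003 mg/L
Dose 3 (300 mg at t=6 h): 300·exp(−0.69315·13) = 0.037 mg/L
Dose 4 (135 mg at t=9 h): 135·exp(−0.69315·10) = 0.132 mg/L
Dose 5 (145 mg at t=12 h): 145·exp(−0.69315·7) = 1.133 mg/L
Dose 6 (340 mg at t=15 h): 340·exp(−0.69315·4) = 21.250 mg/L
Dose 7 (445 mg at t=18 h): 445·exp(−0.69315·1) = 222.500 mg/L
C(19) = 0.001 + 0.003 + 0.037 + 0.132 + 1.133 + 21.250 + 222.500 = 245.055 mg/L

245.055 mg/L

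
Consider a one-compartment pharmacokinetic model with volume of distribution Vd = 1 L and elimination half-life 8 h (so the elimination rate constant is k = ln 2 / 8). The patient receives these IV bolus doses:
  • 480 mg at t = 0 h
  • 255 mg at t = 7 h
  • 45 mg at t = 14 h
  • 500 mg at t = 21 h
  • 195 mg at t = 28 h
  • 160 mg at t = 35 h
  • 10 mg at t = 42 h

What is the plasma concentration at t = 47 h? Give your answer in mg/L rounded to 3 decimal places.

171.927 mg/L

k = ln 2 / 8 = 0.08664 per h
Dose 1 (480 mg at t=0 h): 480·exp(−0.08664·47) = 8.179 mg/L
Dose 2 (255 mg at t=7 h): 255·exp(−0.08664·40) = 7.969 mg/L
Dose 3 (45 mg at t=14 h): 45·exp(−0.08664·33) = 2.579 mg/L
Dose 4 (500 mg at t=21 h): 500·exp(−0.08664·26) = 52.556 mg/L
Dose 5 (195 mg at t=28 h): 195·exp(−0.08664·19) = 37.591 mg/L
Dose 6 (160 mg at t=35 h): 160·exp(−0.08664·12) = 56.569 mg/L
Dose 7 (10 mg at t=42 h): 10·exp(−0.08664·5) = 6.484 mg/L
C(47) = 8.179 + 7.969 + 2.579 + 52.556 + 37.591 + 56.569 + 6.484 = 171.927 mg/L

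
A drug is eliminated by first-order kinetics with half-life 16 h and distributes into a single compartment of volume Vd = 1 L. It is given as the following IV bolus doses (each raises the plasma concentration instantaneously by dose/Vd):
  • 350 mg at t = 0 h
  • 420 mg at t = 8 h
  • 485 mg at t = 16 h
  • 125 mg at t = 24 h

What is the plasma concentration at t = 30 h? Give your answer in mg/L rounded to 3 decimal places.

k = ln 2 / 16 = 0.04332 per h
Dose 1 (350 mg at t=0 h): 350·exp(−0.04332·30) = 95.419 mg/L
Dose 2 (420 mg at t=8 h): 420·exp(−0.04332·22) = 161.932 mg/L
Dose 3 (485 mg at t=16 h): 485·exp(−0.04332·14) = 264.448 mg/L
Dose 4 (125 mg at t=24 h): 125·exp(−0.04332·6) = 96.388 mg/L
C(30) = 95.419 + 161.932 + 264.448 + 96.388 = 618.188 mg/L

618.188 mg/L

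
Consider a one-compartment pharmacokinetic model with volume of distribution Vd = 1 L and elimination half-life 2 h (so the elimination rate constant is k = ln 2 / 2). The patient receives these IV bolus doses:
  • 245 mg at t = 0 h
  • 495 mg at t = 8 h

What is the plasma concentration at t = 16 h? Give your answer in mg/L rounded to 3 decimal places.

k = ln 2 / 2 = 0.34657 per h
Dose 1 (245 mg at t=0 h): 245·exp(−0.34657·16) = 0.957 mg/L
Dose 2 (495 mg at t=8 h): 495·exp(−0.34657·8) = 30.938 mg/L
C(16) = 0.957 + 30.938 = 31.895 mg/L

31.895 mg/L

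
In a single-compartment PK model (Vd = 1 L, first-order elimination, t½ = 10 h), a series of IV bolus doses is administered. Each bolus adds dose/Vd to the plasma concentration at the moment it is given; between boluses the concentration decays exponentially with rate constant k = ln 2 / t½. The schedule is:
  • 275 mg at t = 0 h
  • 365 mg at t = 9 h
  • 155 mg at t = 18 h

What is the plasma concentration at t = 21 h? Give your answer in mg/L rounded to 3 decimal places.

348.921 mg/L

k = ln 2 / 10 = 0.06931 per h
Dose 1 (275 mg at t=0 h): 275·exp(−0.06931·21) = 64.146 mg/L
Dose 2 (365 mg at t=9 h): 365·exp(−0.06931·12) = 158.875 mg/L
Dose 3 (155 mg at t=18 h): 155·exp(−0.06931·3) = 125.899 mg/L
C(21) = 64.146 + 158.875 + 125.899 = 348.921 mg/L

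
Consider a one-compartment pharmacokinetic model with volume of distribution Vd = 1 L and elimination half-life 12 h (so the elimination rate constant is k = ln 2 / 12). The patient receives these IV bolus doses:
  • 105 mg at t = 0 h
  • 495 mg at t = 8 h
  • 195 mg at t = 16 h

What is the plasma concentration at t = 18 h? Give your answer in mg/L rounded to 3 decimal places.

k = ln 2 / 12 = 0.05776 per h
Dose 1 (105 mg at t=0 h): 105·exp(−0.05776·18) = 37.123 mg/L
Dose 2 (495 mg at t=8 h): 495·exp(−0.05776·10) = 277.809 mg/L
Dose 3 (195 mg at t=16 h): 195·exp(−0.05776·2) = 173.725 mg/L
C(18) = 37.123 + 277.809 + 173.725 = 488.658 mg/L

488.658 mg/L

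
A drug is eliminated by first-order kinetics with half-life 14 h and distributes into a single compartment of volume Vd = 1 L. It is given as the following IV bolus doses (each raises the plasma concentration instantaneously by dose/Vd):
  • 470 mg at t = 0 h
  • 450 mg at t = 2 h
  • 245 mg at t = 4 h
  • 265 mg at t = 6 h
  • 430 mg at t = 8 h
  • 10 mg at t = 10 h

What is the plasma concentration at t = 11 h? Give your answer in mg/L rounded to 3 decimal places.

1321.124 mg/L

k = ln 2 / 14 = 0.04951 per h
Dose 1 (470 mg at t=0 h): 470·exp(−0.04951·11) = 272.630 mg/L
Dose 2 (450 mg at t=2 h): 450·exp(−0.04951·9) = 288.200 mg/L
Dose 3 (245 mg at t=4 h): 245·exp(−0.04951·7) = 173.241 mg/L
Dose 4 (265 mg at t=6 h): 265·exp(−0.04951·5) = 206.888 mg/L
Dose 5 (430 mg at t=8 h): 430·exp(−0.04951·3) = 370.648 mg/L
Dose 6 (10 mg at t=10 h): 10·exp(−0.04951·1) = 9.517 mg/L
C(11) = 272.630 + 288.200 + 173.241 + 206.888 + 370.648 + 9.517 = 1321.124 mg/L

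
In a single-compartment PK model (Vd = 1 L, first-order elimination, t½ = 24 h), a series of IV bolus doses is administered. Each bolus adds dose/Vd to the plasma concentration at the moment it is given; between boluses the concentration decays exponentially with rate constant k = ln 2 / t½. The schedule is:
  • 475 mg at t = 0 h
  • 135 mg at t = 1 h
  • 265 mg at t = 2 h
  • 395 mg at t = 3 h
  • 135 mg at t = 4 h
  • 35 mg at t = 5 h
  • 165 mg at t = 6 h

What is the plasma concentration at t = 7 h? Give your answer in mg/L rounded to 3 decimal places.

k = ln 2 / 24 = 0.02888 per h
Dose 1 (475 mg at t=0 h): 475·exp(−0.02888·7) = 388.055 mg/L
Dose 2 (135 mg at t=1 h): 135·exp(−0.02888·6) = 113.521 mg/L
Dose 3 (265 mg at t=2 h): 265·exp(−0.02888·5) = 229.367 mg/L
Dose 4 (395 mg at t=3 h): 395·exp(−0.02888·4) = 351.905 mg/L
Dose 5 (135 mg at t=4 h): 135·exp(−0.02888·3) = 123.796 mg/L
Dose 6 (35 mg at t=5 h): 35·exp(−0.02888·2) = 33.036 mg/L
Dose 7 (165 mg at t=6 h): 165·exp(−0.02888·1) = 160.303 mg/L
C(7) = 388.055 + 113.521 + 229.367 + 351.905 + 123.796 + 33.036 + 160.303 = 1399.982 mg/L

1399.982 mg/L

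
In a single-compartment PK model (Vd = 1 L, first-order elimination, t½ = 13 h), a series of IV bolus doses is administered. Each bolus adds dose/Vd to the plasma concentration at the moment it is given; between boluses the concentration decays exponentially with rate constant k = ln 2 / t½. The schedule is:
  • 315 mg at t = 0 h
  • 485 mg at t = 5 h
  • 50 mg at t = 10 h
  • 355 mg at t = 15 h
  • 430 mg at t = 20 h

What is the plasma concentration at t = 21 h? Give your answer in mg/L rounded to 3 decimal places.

1002.754 mg/L

k = ln 2 / 13 = 0.05332 per h
Dose 1 (315 mg at t=0 h): 315·exp(−0.05332·21) = 102.809 mg/L
Dose 2 (485 mg at t=5 h): 485·exp(−0.05332·16) = 206.654 mg/L
Dose 3 (50 mg at t=10 h): 50·exp(−0.05332·11) = 27.813 mg/L
Dose 4 (355 mg at t=15 h): 355·exp(−0.05332·6) = 257.805 mg/L
Dose 5 (430 mg at t=20 h): 430·exp(−0.05332·1) = 407.673 mg/L
C(21) = 102.809 + 206.654 + 27.813 + 257.805 + 407.673 = 1002.754 mg/L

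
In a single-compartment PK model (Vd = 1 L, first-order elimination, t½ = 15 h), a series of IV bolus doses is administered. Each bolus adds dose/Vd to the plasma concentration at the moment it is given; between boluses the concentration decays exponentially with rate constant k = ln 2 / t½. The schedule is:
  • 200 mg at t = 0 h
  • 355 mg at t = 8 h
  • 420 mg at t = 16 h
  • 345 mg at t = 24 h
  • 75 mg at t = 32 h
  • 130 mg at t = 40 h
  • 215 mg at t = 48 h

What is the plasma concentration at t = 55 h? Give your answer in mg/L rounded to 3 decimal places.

k = ln 2 / 15 = 0.04621 per h
Dose 1 (200 mg at t=0 h): 200·exp(−0.04621·55) = 15.749 mg/L
Dose 2 (355 mg at t=8 h): 355·exp(−0.04621·47) = 40.458 mg/L
Dose 3 (420 mg at t=16 h): 420·exp(−0.04621·39) = 69.274 mg/L
Dose 4 (345 mg at t=24 h): 345·exp(−0.04621·31) = 82.355 mg/L
Dose 5 (75 mg at t=32 h): 75·exp(−0.04621·23) = 25.911 mg/L
Dose 6 (130 mg at t=40 h): 130·exp(−0.04621·15) = 65.000 mg/L
Dose 7 (215 mg at t=48 h): 215·exp(−0.04621·7) = 155.581 mg/L
C(55) = 15.749 + 40.458 + 69.274 + 82.355 + 25.911 + 65.000 + 155.581 = 454.328 mg/L

454.328 mg/L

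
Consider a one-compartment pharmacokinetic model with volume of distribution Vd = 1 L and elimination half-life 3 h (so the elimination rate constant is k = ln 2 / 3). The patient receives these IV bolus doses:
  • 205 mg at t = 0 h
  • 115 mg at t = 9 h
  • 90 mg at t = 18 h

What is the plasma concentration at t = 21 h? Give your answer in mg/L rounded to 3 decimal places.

k = ln 2 / 3 = 0.23105 per h
Dose 1 (205 mg at t=0 h): 205·exp(−0.23105·21) = 1.602 mg/L
Dose 2 (115 mg at t=9 h): 115·exp(−0.23105·12) = 7.188 mg/L
Dose 3 (90 mg at t=18 h): 90·exp(−0.23105·3) = 45.000 mg/L
C(21) = 1.602 + 7.188 + 45.000 = 53.789 mg/L

53.789 mg/L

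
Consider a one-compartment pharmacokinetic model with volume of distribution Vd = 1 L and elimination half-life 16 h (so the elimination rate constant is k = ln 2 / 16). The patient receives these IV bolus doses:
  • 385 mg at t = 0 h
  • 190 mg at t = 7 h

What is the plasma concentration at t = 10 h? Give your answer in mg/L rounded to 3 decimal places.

k = ln 2 / 16 = 0.04332 per h
Dose 1 (385 mg at t=0 h): 385·exp(−0.04332·10) = 249.642 mg/L
Dose 2 (190 mg at t=7 h): 190·exp(−0.04332·3) = 166.844 mg/L
C(10) = 249.642 + 166.844 = 416.486 mg/L

416.486 mg/L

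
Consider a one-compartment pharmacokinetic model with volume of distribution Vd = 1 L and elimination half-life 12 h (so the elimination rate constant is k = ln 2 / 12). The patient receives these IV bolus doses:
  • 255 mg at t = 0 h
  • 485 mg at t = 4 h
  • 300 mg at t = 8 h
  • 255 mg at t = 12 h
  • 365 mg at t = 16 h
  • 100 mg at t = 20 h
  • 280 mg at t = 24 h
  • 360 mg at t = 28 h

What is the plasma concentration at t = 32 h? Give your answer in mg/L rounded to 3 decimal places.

948.688 mg/L

k = ln 2 / 12 = 0.05776 per h
Dose 1 (255 mg at t=0 h): 255·exp(−0.05776·32) = 40.160 mg/L
Dose 2 (485 mg at t=4 h): 485·exp(−0.05776·28) = 96.236 mg/L
Dose 3 (300 mg at t=8 h): 300·exp(−0.05776·24) = 75.000 mg/L
Dose 4 (255 mg at t=12 h): 255·exp(−0.05776·20) = 80.320 mg/L
Dose 5 (365 mg at t=16 h): 365·exp(−0.05776·16) = 144.850 mg/L
Dose 6 (100 mg at t=20 h): 100·exp(−0.05776·12) = 50.000 mg/L
Dose 7 (280 mg at t=24 h): 280·exp(−0.05776·8) = 176.389 mg/L
Dose 8 (360 mg at t=28 h): 360·exp(−0.05776·4) = 285.732 mg/L
C(32) = 40.160 + 96.236 + 75.000 + 80.320 + 144.850 + 50.000 + 176.389 + 285.732 = 948.688 mg/L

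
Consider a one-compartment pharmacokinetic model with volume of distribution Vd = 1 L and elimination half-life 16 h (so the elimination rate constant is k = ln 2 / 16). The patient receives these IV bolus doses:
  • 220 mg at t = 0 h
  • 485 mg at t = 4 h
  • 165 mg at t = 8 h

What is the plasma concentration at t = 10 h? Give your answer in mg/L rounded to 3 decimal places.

k = ln 2 / 16 = 0.04332 per h
Dose 1 (220 mg at t=0 h): 220·exp(−0.04332·10) = 142.652 mg/L
Dose 2 (485 mg at t=4 h): 485·exp(−0.04332·6) = 373.986 mg/L
Dose 3 (165 mg at t=8 h): 165·exp(−0.04332·2) = 151.306 mg/L
C(10) = 142.652 + 373.986 + 151.306 = 667.944 mg/L

667.944 mg/L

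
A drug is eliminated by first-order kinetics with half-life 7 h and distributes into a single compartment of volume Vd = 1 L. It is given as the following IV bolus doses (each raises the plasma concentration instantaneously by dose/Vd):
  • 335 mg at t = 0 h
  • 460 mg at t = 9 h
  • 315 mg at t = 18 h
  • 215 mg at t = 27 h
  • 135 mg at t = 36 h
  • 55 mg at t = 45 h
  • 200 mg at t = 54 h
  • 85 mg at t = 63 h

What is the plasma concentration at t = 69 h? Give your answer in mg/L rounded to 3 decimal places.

k = ln 2 / 7 = 0.09902 per h
Dose 1 (335 mg at t=0 h): 335·exp(−0.09902·69) = 0.361 mg/L
Dose 2 (460 mg at t=9 h): 460·exp(−0.09902·60) = 1.209 mg/L
Dose 3 (315 mg at t=18 h): 315·exp(−0.09902·51) = 2.019 mg/L
Dose 4 (215 mg at t=27 h): 215·exp(−0.09902·42) = 3.359 mg/L
Dose 5 (135 mg at t=36 h): 135·exp(−0.09902·33) = 5.143 mg/L
Dose 6 (55 mg at t=45 h): 55·exp(−0.09902·24) = 5.108 mg/L
Dose 7 (200 mg at t=54 h): 200·exp(−0.09902·15) = 45.286 mg/L
Dose 8 (85 mg at t=63 h): 85·exp(−0.09902·6) = 46.924 mg/L
C(69) = 0.361 + 1.209 + 2.019 + 3.359 + 5.143 + 5.108 + 45.286 + 46.924 = 109.409 mg/L

109.409 mg/L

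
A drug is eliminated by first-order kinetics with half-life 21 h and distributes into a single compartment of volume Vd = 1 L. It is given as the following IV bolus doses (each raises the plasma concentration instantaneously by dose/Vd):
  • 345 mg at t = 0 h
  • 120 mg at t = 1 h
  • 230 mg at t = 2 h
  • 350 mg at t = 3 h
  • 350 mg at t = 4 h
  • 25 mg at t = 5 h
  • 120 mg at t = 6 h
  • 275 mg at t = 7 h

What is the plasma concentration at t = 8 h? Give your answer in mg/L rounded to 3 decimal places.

k = ln 2 / 21 = 0.03301 per h
Dose 1 (345 mg at t=0 h): 345·exp(−0.03301·8) = 264.936 mg/L
Dose 2 (120 mg at t=1 h): 120·exp(−0.03301·7) = 95.244 mg/L
Dose 3 (230 mg at t=2 h): 230·exp(−0.03301·6) = 188.677 mg/L
Dose 4 (350 mg at t=3 h): 350·exp(−0.03301·5) = 296.752 mg/L
Dose 5 (350 mg at t=4 h): 350·exp(−0.03301·4) = 306.711 mg/L
Dose 6 (25 mg at t=5 h): 25·exp(−0.03301·3) = 22.643 mg/L
Dose 7 (120 mg at t=6 h): 120·exp(−0.03301·2) = 112.334 mg/L
Dose 8 (275 mg at t=7 h): 275·exp(−0.03301·1) = 266.071 mg/L
C(8) = 264.936 + 95.244 + 188.677 + 296.752 + 306.711 + 22.643 + 112.334 + 266.071 = 1553.369 mg/L

1553.369 mg/L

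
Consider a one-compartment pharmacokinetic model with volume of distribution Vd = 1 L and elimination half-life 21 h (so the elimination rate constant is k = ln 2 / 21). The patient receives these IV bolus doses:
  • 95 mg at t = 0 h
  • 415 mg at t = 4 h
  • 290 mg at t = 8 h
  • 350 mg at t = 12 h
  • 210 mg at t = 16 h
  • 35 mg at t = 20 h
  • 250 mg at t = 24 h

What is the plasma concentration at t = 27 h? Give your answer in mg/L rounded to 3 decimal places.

k = ln 2 / 21 = 0.03301 per h
Dose 1 (95 mg at t=0 h): 95·exp(−0.03301·27) = 38.966 mg/L
Dose 2 (415 mg at t=4 h): 415·exp(−0.03301·23) = 194.244 mg/L
Dose 3 (290 mg at t=8 h): 290·exp(−0.03301·19) = 154.895 mg/L
Dose 4 (350 mg at t=12 h): 350·exp(−0.03301·15) = 213.327 mg/L
Dose 5 (210 mg at t=16 h): 210·exp(−0.03301·11) = 146.062 mg/L
Dose 6 (35 mg at t=20 h): 35·exp(−0.03301·7) = 27.780 mg/L
Dose 7 (250 mg at t=24 h): 250·exp(−0.03301·3) = 226.431 mg/L
C(27) = 38.966 + 194.244 + 154.895 + 213.327 + 146.062 + 27.780 + 226.431 = 1001.705 mg/L

1001.705 mg/L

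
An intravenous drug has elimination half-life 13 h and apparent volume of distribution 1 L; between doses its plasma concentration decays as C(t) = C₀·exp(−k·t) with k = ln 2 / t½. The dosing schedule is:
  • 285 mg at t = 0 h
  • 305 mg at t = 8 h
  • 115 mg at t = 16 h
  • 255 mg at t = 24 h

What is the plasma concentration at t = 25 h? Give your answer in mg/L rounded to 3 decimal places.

k = ln 2 / 13 = 0.05332 per h
Dose 1 (285 mg at t=0 h): 285·exp(−0.05332·25) = 75.152 mg/L
Dose 2 (305 mg at t=8 h): 305·exp(−0.05332·17) = 123.210 mg/L
Dose 3 (115 mg at t=16 h): 115·exp(−0.05332·9) = 71.169 mg/L
Dose 4 (255 mg at t=24 h): 255·exp(−0.05332·1) = 241.760 mg/L
C(25) = 75.152 + 123.210 + 71.169 + 241.760 = 511.291 mg/L

511.291 mg/L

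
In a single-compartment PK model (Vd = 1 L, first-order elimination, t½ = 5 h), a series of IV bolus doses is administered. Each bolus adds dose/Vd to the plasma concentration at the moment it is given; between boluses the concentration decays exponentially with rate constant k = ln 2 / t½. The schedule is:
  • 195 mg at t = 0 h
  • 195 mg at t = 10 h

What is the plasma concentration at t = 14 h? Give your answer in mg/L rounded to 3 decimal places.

139.998 mg/L

k = ln 2 / 5 = 0.13863 per h
Dose 1 (195 mg at t=0 h): 195·exp(−0.13863·14) = 28.000 mg/L
Dose 2 (195 mg at t=10 h): 195·exp(−0.13863·4) = 111.998 mg/L
C(14) = 28.000 + 111.998 = 139.998 mg/L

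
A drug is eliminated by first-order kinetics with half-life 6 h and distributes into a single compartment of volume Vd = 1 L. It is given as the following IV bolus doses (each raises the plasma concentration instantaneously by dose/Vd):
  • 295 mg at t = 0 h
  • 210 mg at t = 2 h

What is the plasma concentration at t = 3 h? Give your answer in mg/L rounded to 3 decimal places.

395.685 mg/L

k = ln 2 / 6 = 0.11552 per h
Dose 1 (295 mg at t=0 h): 295·exp(−0.11552·3) = 208.597 mg/L
Dose 2 (210 mg at t=2 h): 210·exp(−0.11552·1) = 187.089 mg/L
C(3) = 208.597 + 187.089 = 395.685 mg/L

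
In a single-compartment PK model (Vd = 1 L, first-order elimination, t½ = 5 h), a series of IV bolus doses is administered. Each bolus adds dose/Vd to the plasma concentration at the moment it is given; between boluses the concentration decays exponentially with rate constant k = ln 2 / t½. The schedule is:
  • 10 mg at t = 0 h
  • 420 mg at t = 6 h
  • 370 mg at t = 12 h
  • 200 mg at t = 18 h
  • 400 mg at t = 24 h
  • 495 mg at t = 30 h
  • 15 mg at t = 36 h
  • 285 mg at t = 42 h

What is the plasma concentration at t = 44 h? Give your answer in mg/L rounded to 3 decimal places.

k = ln 2 / 5 = 0.13863 per h
Dose 1 (10 mg at t=0 h): 10·exp(−0.13863·44) = 0.022 mg/L
Dose 2 (420 mg at t=6 h): 420·exp(−0.13863·38) = 2.165 mg/L
Dose 3 (370 mg at t=12 h): 370·exp(−0.13863·32) = 4.381 mg/L
Dose 4 (200 mg at t=18 h): 200·exp(−0.13863·26) = 5.441 mg/L
Dose 5 (400 mg at t=24 h): 400·exp(−0.13863·20) = 25.000 mg/L
Dose 6 (495 mg at t=30 h): 495·exp(−0.13863·14) = 71.076 mg/L
Dose 7 (15 mg at t=36 h): 15·exp(−0.13863·8) = 4.948 mg/L
Dose 8 (285 mg at t=42 h): 285·exp(−0.13863·2) = 215.990 mg/L
C(44) = 0.022 + 2.165 + 4.381 + 5.441 + 25.000 + 71.076 + 4.948 + 215.990 = 329.023 mg/L

329.023 mg/L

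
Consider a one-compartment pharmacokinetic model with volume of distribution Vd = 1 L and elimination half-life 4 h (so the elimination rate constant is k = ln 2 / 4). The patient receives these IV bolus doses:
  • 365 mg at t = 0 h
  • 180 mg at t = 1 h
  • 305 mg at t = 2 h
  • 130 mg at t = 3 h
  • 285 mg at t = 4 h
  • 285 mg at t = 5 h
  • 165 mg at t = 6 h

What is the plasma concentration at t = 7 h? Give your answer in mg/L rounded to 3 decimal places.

k = ln 2 / 4 = 0.17329 per h
Dose 1 (365 mg at t=0 h): 365·exp(−0.17329·7) = 108.515 mg/L
Dose 2 (180 mg at t=1 h): 180·exp(−0.17329·6) = 63.640 mg/L
Dose 3 (305 mg at t=2 h): 305·exp(−0.17329·5) = 128.237 mg/L
Dose 4 (130 mg at t=3 h): 130·exp(−0.17329·4) = 65.000 mg/L
Dose 5 (285 mg at t=4 h): 285·exp(−0.17329·3) = 169.462 mg/L
Dose 6 (285 mg at t=5 h): 285·exp(−0.17329·2) = 201.525 mg/L
Dose 7 (165 mg at t=6 h): 165·exp(−0.17329·1) = 138.748 mg/L
C(7) = 108.515 + 63.640 + 128.237 + 65.000 + 169.462 + 201.525 + 138.748 = 875.127 mg/L

875.127 mg/L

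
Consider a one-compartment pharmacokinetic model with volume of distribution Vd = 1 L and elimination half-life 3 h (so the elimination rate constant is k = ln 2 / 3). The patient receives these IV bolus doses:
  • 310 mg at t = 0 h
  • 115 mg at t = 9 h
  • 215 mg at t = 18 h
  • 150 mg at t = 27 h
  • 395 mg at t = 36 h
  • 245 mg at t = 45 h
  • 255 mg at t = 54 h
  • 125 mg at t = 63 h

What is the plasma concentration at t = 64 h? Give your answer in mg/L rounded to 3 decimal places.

128.197 mg/L

k = ln 2 / 3 = 0.23105 per h
Dose 1 (310 mg at t=0 h): 310·exp(−0.23105·64) = 0.000 mg/L
Dose 2 (115 mg at t=9 h): 115·exp(−0.23105·55) = 0.000 mg/L
Dose 3 (215 mg at t=18 h): 215·exp(−0.23105·46) = 0.005 mg/L
Dose 4 (150 mg at t=27 h): 150·exp(−0.23105·37) = 0.029 mg/L
Dose 5 (395 mg at t=36 h): 395·exp(−0.23105·28) = 0.612 mg/L
Dose 6 (245 mg at t=45 h): 245·exp(−0.23105·19) = 3.038 mg/L
Dose 7 (255 mg at t=54 h): 255·exp(−0.23105·10) = 25.299 mg/L
Dose 8 (125 mg at t=63 h): 125·exp(−0.23105·1) = 99.213 mg/L
C(64) = 0.000 + 0.000 + 0.005 + 0.029 + 0.612 + 3.038 + 25.299 + 99.213 = 128.197 mg/L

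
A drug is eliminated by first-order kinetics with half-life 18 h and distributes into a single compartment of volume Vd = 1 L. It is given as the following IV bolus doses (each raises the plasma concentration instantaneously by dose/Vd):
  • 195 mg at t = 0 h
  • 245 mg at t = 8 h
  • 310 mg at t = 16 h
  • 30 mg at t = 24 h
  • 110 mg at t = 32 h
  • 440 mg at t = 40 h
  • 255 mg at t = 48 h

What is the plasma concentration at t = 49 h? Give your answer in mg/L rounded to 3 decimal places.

k = ln 2 / 18 = 0.03851 per h
Dose 1 (195 mg at t=0 h): 195·exp(−0.03851·49) = 29.550 mg/L
Dose 2 (245 mg at t=8 h): 245·exp(−0.03851·41) = 50.523 mg/L
Dose 3 (310 mg at t=16 h): 310·exp(−0.03851·33) = 86.991 mg/L
Dose 4 (30 mg at t=24 h): 30·exp(−0.03851·25) = 11.456 mg/L
Dose 5 (110 mg at t=32 h): 110·exp(−0.03851·17) = 57.159 mg/L
Dose 6 (440 mg at t=40 h): 440·exp(−0.03851·9) = 311.127 mg/L
Dose 7 (255 mg at t=48 h): 255·exp(−0.03851·1) = 245.367 mg/L
C(49) = 29.550 + 50.523 + 86.991 + 11.456 + 57.159 + 311.127 + 245.367 = 792.173 mg/L

792.173 mg/L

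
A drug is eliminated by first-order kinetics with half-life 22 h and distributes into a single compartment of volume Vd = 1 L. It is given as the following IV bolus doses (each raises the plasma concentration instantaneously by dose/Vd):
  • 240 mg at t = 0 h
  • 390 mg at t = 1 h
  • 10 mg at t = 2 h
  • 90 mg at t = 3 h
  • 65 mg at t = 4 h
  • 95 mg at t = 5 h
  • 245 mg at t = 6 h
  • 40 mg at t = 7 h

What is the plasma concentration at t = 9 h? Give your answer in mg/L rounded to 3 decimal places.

966.109 mg/L

k = ln 2 / 22 = 0.03151 per h
Dose 1 (240 mg at t=0 h): 240·exp(−0.03151·9) = 180.743 mg/L
Dose 2 (390 mg at t=1 h): 390·exp(−0.03151·8) = 303.109 mg/L
Dose 3 (10 mg at t=2 h): 10·exp(−0.03151·7) = 8.021 mg/L
Dose 4 (90 mg at t=3 h): 90·exp(−0.03151·6) = 74.498 mg/L
Dose 5 (65 mg at t=4 h): 65·exp(−0.03151·5) = 55.526 mg/L
Dose 6 (95 mg at t=5 h): 95·exp(−0.03151·4) = 83.751 mg/L
Dose 7 (245 mg at t=6 h): 245·exp(−0.03151·3) = 222.903 mg/L
Dose 8 (40 mg at t=7 h): 40·exp(−0.03151·2) = 37.557 mg/L
C(9) = 180.743 + 303.109 + 8.021 + 74.498 + 55.526 + 83.751 + 222.903 + 37.557 = 966.109 mg/L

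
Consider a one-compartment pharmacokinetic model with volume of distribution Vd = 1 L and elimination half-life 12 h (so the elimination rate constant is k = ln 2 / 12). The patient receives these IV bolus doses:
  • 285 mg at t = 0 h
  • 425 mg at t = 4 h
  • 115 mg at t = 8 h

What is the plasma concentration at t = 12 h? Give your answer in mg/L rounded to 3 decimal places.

k = ln 2 / 12 = 0.05776 per h
Dose 1 (285 mg at t=0 h): 285·exp(−0.05776·12) = 142.500 mg/L
Dose 2 (425 mg at t=4 h): 425·exp(−0.05776·8) = 267.733 mg/L
Dose 3 (115 mg at t=8 h): 115·exp(−0.05776·4) = 91.276 mg/L
C(12) = 142.500 + 267.733 + 91.276 = 501.509 mg/L

501.509 mg/L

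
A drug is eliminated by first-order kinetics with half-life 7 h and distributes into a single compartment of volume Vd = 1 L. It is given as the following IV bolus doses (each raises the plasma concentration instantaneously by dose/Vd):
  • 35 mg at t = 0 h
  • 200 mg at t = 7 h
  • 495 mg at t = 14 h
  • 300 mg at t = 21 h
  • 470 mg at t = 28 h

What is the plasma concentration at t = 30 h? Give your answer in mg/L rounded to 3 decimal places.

k = ln 2 / 7 = 0.09902 per h
Dose 1 (35 mg at t=0 h): 35·exp(−0.09902·30) = 1.794 mg/L
Dose 2 (200 mg at t=7 h): 200·exp(−0.09902·23) = 20.508 mg/L
Dose 3 (495 mg at t=14 h): 495·exp(−0.09902·16) = 101.517 mg/L
Dose 4 (300 mg at t=21 h): 300·exp(−0.09902·9) = 123.050 mg/L
Dose 5 (470 mg at t=28 h): 470·exp(−0.09902·2) = 385.558 mg/L
C(30) = 1.794 + 20.508 + 101.517 + 123.050 + 385.558 = 632.427 mg/L

632.427 mg/L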